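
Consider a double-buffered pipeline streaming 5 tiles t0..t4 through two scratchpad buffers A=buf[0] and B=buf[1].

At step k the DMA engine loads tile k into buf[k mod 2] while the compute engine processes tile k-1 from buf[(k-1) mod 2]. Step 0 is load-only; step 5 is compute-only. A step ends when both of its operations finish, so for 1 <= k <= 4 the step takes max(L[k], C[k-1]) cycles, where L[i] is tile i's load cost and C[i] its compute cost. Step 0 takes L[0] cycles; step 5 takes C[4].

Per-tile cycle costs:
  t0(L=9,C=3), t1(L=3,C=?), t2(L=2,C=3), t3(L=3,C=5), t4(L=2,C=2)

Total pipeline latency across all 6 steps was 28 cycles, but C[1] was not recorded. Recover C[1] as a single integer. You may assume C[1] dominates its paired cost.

step 0: dur = L[0]=9 = 9
step 1: dur = max(L[1]=3, C[0]=3) = 3
step 2: dur = max(L[2]=2, C[1]=?) = C[1]  (unknown; binding)
step 3: dur = max(L[3]=3, C[2]=3) = 3
step 4: dur = max(L[4]=2, C[3]=5) = 5
step 5: dur = C[4]=2 = 2
sum of known step durations = 22
dur[2] = total - known = 28 - 22 = 6
C[1] is the binding max in step 2, so C[1] = dur[2] = 6

C[1] = 6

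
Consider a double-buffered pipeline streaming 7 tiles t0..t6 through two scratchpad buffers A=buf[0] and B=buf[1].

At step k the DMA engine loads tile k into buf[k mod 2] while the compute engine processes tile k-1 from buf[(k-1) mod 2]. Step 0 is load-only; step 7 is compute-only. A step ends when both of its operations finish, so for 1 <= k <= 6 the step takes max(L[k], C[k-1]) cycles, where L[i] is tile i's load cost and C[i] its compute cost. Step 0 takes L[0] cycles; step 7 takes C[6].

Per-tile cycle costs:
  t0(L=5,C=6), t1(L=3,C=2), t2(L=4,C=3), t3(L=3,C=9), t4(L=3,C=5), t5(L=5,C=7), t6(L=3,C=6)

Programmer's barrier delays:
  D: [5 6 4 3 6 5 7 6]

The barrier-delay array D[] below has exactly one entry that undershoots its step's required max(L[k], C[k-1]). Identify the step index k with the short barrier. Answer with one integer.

step 0: need L[0]=5 = 5; D[0]=5 ok
step 1: need max(L[1]=3,C[0]=6) = 6; D[1]=6 ok
step 2: need max(L[2]=4,C[1]=2) = 4; D[2]=4 ok
step 3: need max(L[3]=3,C[2]=3) = 3; D[3]=3 ok
step 4: need max(L[4]=3,C[3]=9) = 9; D[4]=6 SHORT
step 5: need max(L[5]=5,C[4]=5) = 5; D[5]=5 ok
step 6: need max(L[6]=3,C[5]=7) = 7; D[6]=7 ok
step 7: need C[6]=6 = 6; D[7]=6 ok

hazard at step 4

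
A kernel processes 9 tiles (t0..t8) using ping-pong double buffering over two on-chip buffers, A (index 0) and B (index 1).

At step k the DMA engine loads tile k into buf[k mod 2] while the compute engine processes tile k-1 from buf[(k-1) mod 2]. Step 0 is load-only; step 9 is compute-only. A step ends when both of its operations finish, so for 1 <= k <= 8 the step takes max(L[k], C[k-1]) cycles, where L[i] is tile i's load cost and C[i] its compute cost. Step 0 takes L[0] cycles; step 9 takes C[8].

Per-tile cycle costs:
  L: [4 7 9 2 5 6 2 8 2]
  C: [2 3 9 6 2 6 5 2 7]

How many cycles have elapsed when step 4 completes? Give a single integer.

k=0 load=t0/4c comp=- wait=4 total=4
k=1 load=t1/7c comp=t0/2c wait=7 total=11
k=2 load=t2/9c comp=t1/3c wait=9 total=20
k=3 load=t3/2c comp=t2/9c wait=9 total=29
k=4 load=t4/5c comp=t3/6c wait=6 total=35
k=5 load=t5/6c comp=t4/2c wait=6 total=41
k=6 load=t6/2c comp=t5/6c wait=6 total=47
k=7 load=t7/8c comp=t6/5c wait=8 total=55
k=8 load=t8/2c comp=t7/2c wait=2 total=57
k=9 load=- comp=t8/7c wait=7 total=64

end_cycle[4] = 35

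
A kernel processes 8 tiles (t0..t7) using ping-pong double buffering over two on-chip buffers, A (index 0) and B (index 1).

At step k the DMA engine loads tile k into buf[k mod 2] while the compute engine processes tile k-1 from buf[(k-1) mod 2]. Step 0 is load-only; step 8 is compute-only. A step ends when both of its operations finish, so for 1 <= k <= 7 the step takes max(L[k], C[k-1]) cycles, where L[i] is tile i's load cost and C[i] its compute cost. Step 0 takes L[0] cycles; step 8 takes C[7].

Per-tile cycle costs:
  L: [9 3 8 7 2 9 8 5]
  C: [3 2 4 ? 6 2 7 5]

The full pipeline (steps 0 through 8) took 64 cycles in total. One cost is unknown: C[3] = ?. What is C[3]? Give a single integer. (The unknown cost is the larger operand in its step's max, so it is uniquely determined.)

C[3] = 8

step 0 = dur = L[0]=9 = 9
step 1 = dur = max(L[1]=3, C[0]=3) = 3
step 2 = dur = max(L[2]=8, C[1]=2) = 8
step 3 = dur = max(L[3]=7, C[2]=4) = 7
step 4 = dur = max(L[4]=2, C[3]=?) = C[3]  (unknown; binding)
step 5 = dur = max(L[5]=9, C[4]=6) = 9
step 6 = dur = max(L[6]=8, C[5]=2) = 8
step 7 = dur = max(L[7]=5, C[6]=7) = 7
step 8 = dur = C[7]=5 = 5
sum of known step durations = 56
dur[4] = total - known = 64 - 56 = 8
C[3] is the binding max in step 4, so C[3] = dur[4] = 8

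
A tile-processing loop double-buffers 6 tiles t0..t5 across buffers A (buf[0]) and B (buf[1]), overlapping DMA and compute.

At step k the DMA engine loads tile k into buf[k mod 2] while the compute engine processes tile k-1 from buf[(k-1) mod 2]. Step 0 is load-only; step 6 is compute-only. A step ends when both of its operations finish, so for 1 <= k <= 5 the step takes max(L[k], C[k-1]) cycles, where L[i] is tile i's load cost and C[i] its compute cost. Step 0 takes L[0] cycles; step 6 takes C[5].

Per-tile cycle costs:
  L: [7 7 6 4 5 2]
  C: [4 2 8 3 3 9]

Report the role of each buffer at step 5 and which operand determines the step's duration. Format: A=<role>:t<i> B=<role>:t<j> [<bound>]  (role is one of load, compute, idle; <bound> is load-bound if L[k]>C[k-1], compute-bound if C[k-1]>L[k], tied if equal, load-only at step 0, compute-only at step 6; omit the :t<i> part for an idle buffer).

step 5: A=compute:t4 B=load:t5 [compute-bound]

[0] DMA t0→A (7c) ∥ CU idle ⇒ 7c, clock 7
[1] DMA t1→B (7c) ∥ CU A:t0 (4c) ⇒ 7c, clock 14
[2] DMA t2→A (6c) ∥ CU B:t1 (2c) ⇒ 6c, clock 20
[3] DMA t3→B (4c) ∥ CU A:t2 (8c) ⇒ 8c, clock 28
[4] DMA t4→A (5c) ∥ CU B:t3 (3c) ⇒ 5c, clock 33
[5] DMA t5→B (2c) ∥ CU A:t4 (3c) ⇒ 3c, clock 36
[6] DMA idle ∥ CU B:t5 (9c) ⇒ 9c, clock 45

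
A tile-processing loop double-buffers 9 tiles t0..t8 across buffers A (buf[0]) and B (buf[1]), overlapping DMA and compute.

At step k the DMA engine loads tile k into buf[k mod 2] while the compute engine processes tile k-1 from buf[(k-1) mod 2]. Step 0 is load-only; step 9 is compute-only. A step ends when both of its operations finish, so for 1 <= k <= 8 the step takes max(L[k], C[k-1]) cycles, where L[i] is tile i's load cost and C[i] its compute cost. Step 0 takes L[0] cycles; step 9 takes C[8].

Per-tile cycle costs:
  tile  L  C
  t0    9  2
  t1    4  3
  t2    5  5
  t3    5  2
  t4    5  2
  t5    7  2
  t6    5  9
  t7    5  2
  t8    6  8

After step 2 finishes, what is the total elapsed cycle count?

end_cycle[2] = 18

  0. 9=9c; end=9; A:t0 B:-
  1. max(4,2)=4c; end=13; A:t0 B:t1
  2. max(5,3)=5c; end=18; A:t2 B:t1
  3. max(5,5)=5c; end=23; A:t2 B:t3
  4. max(5,2)=5c; end=28; A:t4 B:t3
  5. max(7,2)=7c; end=35; A:t4 B:t5
  6. max(5,2)=5c; end=40; A:t6 B:t5
  7. max(5,9)=9c; end=49; A:t6 B:t7
  8. max(6,2)=6c; end=55; A:t8 B:t7
  9. 8=8c; end=63; A:t8 B:t7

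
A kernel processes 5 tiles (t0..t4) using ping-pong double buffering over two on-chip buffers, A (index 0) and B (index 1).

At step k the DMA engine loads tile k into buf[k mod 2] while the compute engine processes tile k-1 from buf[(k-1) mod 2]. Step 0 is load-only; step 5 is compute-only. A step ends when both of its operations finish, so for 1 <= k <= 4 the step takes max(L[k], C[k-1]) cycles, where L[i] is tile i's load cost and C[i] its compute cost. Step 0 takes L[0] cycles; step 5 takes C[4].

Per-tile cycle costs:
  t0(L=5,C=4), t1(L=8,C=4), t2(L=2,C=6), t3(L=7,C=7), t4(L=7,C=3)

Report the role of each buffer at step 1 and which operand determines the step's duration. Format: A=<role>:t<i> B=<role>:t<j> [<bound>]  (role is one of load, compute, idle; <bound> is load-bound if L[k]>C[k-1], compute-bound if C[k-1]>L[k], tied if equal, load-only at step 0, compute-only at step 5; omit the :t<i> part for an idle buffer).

step 0: L[0]=5 → dur=5, Σ=5 | A=load:t0 B=idle [load-only]
step 1: L[1]=8 C[0]=4 → dur=8, Σ=13 | A=compute:t0 B=load:t1 [load-bound]
step 2: L[2]=2 C[1]=4 → dur=4, Σ=17 | A=load:t2 B=compute:t1 [compute-bound]
step 3: L[3]=7 C[2]=6 → dur=7, Σ=24 | A=compute:t2 B=load:t3 [load-bound]
step 4: L[4]=7 C[3]=7 → dur=7, Σ=31 | A=load:t4 B=compute:t3 [tied]
step 5: C[4]=3 → dur=3, Σ=34 | A=compute:t4 B=idle [compute-only]

step 1: A=compute:t0 B=load:t1 [load-bound]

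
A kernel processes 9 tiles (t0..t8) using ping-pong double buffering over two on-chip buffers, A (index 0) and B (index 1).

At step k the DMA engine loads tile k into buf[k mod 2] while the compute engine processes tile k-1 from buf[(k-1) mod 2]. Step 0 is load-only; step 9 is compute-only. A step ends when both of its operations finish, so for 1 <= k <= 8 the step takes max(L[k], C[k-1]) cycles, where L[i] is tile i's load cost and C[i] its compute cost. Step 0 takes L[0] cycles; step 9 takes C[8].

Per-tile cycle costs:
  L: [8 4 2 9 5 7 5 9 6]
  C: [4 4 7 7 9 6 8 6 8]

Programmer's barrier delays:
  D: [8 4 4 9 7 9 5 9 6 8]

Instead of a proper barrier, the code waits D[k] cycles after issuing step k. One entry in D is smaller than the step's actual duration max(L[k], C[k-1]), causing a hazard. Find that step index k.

k=0 barrier L[0]=8→8c, D[0]=8 ok
k=1 barrier max(L[1]=4,C[0]=4)→4c, D[1]=4 ok
k=2 barrier max(L[2]=2,C[1]=4)→4c, D[2]=4 ok
k=3 barrier max(L[3]=9,C[2]=7)→9c, D[3]=9 ok
k=4 barrier max(L[4]=5,C[3]=7)→7c, D[4]=7 ok
k=5 barrier max(L[5]=7,C[4]=9)→9c, D[5]=9 ok
k=6 barrier max(L[6]=5,C[5]=6)→6c, D[6]=5 SHORT
k=7 barrier max(L[7]=9,C[6]=8)→9c, D[7]=9 ok
k=8 barrier max(L[8]=6,C[7]=6)→6c, D[8]=6 ok
k=9 barrier C[8]=8→8c, D[9]=8 ok

hazard at step 6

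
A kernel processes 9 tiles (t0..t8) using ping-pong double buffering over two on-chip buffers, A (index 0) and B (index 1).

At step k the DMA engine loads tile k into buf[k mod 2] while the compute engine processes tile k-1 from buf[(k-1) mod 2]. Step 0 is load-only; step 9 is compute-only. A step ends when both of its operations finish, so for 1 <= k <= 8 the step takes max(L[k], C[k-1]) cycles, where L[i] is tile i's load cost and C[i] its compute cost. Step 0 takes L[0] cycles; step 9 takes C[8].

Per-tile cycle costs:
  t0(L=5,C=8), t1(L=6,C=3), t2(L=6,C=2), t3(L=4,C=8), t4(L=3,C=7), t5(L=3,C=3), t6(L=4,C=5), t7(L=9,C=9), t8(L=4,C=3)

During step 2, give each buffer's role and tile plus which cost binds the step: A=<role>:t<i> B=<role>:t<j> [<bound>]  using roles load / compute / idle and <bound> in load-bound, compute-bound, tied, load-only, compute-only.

k=0 load=t0/5c comp=- wait=5 total=5
k=1 load=t1/6c comp=t0/8c wait=8 total=13
k=2 load=t2/6c comp=t1/3c wait=6 total=19
k=3 load=t3/4c comp=t2/2c wait=4 total=23
k=4 load=t4/3c comp=t3/8c wait=8 total=31
k=5 load=t5/3c comp=t4/7c wait=7 total=38
k=6 load=t6/4c comp=t5/3c wait=4 total=42
k=7 load=t7/9c comp=t6/5c wait=9 total=51
k=8 load=t8/4c comp=t7/9c wait=9 total=60
k=9 load=- comp=t8/3c wait=3 total=63

step 2: A=load:t2 B=compute:t1 [load-bound]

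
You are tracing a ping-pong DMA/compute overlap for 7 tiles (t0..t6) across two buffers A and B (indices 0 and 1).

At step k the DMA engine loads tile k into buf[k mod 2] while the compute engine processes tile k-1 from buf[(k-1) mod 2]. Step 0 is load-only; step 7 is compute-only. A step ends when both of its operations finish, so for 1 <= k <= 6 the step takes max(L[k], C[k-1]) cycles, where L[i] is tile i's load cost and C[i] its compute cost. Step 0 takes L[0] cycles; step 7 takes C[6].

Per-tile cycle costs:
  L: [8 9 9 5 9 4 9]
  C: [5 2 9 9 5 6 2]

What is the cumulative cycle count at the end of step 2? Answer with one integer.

step 0: L[0]=8 → dur=8, Σ=8 | A=load:t0 B=idle [load-only]
step 1: L[1]=9 C[0]=5 → dur=9, Σ=17 | A=compute:t0 B=load:t1 [load-bound]
step 2: L[2]=9 C[1]=2 → dur=9, Σ=26 | A=load:t2 B=compute:t1 [load-bound]
step 3: L[3]=5 C[2]=9 → dur=9, Σ=35 | A=compute:t2 B=load:t3 [compute-bound]
step 4: L[4]=9 C[3]=9 → dur=9, Σ=44 | A=load:t4 B=compute:t3 [tied]
step 5: L[5]=4 C[4]=5 → dur=5, Σ=49 | A=compute:t4 B=load:t5 [compute-bound]
step 6: L[6]=9 C[5]=6 → dur=9, Σ=58 | A=load:t6 B=compute:t5 [load-bound]
step 7: C[6]=2 → dur=2, Σ=60 | A=compute:t6 B=idle [compute-only]

end_cycle[2] = 26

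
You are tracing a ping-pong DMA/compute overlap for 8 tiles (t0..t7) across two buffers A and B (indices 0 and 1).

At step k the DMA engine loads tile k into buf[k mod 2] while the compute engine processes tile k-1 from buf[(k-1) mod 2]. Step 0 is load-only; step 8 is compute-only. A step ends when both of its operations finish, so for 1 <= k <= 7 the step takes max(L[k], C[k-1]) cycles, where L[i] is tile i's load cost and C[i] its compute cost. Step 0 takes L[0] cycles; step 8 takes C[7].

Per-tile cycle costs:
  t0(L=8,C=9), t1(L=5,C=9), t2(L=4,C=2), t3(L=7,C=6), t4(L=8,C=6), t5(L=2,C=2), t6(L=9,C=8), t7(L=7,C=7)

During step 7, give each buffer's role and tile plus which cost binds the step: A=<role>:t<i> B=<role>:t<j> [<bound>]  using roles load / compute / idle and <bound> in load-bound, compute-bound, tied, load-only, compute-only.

step 0: L[0]=8 → dur=8, Σ=8 | A=load:t0 B=idle [load-only]
step 1: L[1]=5 C[0]=9 → dur=9, Σ=17 | A=compute:t0 B=load:t1 [compute-bound]
step 2: L[2]=4 C[1]=9 → dur=9, Σ=26 | A=load:t2 B=compute:t1 [compute-bound]
step 3: L[3]=7 C[2]=2 → dur=7, Σ=33 | A=compute:t2 B=load:t3 [load-bound]
step 4: L[4]=8 C[3]=6 → dur=8, Σ=41 | A=load:t4 B=compute:t3 [load-bound]
step 5: L[5]=2 C[4]=6 → dur=6, Σ=47 | A=compute:t4 B=load:t5 [compute-bound]
step 6: L[6]=9 C[5]=2 → dur=9, Σ=56 | A=load:t6 B=compute:t5 [load-bound]
step 7: L[7]=7 C[6]=8 → dur=8, Σ=64 | A=compute:t6 B=load:t7 [compute-bound]
step 8: C[7]=7 → dur=7, Σ=71 | A=idle B=compute:t7 [compute-only]

step 7: A=compute:t6 B=load:t7 [compute-bound]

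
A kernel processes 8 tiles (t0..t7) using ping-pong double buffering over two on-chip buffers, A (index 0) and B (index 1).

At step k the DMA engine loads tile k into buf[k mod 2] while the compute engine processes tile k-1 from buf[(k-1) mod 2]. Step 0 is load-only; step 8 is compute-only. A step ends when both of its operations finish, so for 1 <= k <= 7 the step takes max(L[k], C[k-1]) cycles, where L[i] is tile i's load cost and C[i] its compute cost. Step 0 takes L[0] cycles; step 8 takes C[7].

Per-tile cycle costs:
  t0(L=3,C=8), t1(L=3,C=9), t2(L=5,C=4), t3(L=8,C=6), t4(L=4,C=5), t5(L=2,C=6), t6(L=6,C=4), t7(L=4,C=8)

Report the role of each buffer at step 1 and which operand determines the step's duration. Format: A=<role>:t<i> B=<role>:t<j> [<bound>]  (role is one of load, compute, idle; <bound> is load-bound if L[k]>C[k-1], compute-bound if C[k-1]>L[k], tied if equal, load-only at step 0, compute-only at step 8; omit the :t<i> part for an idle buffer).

step 1: A=compute:t0 B=load:t1 [compute-bound]

step 0: L[0]=3 → dur=3, Σ=3 | A=load:t0 B=idle [load-only]
step 1: L[1]=3 C[0]=8 → dur=8, Σ=11 | A=compute:t0 B=load:t1 [compute-bound]
step 2: L[2]=5 C[1]=9 → dur=9, Σ=20 | A=load:t2 B=compute:t1 [compute-bound]
step 3: L[3]=8 C[2]=4 → dur=8, Σ=28 | A=compute:t2 B=load:t3 [load-bound]
step 4: L[4]=4 C[3]=6 → dur=6, Σ=34 | A=load:t4 B=compute:t3 [compute-bound]
step 5: L[5]=2 C[4]=5 → dur=5, Σ=39 | A=compute:t4 B=load:t5 [compute-bound]
step 6: L[6]=6 C[5]=6 → dur=6, Σ=45 | A=load:t6 B=compute:t5 [tied]
step 7: L[7]=4 C[6]=4 → dur=4, Σ=49 | A=compute:t6 B=load:t7 [tied]
step 8: C[7]=8 → dur=8, Σ=57 | A=idle B=compute:t7 [compute-only]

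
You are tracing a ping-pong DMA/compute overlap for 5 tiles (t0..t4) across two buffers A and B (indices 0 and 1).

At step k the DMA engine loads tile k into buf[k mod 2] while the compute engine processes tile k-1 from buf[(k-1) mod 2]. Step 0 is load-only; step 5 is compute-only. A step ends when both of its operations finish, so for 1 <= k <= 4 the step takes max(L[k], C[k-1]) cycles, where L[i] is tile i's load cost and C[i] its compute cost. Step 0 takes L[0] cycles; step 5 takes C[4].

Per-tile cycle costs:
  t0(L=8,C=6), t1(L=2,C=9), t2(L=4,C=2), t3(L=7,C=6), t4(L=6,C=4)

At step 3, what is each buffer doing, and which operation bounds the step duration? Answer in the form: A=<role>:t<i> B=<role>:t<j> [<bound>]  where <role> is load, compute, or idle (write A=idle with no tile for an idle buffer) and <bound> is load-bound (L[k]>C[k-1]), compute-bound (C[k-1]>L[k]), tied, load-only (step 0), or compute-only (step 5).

step 0: L[0]=8 → dur=8, Σ=8 | A=load:t0 B=idle [load-only]
step 1: L[1]=2 C[0]=6 → dur=6, Σ=14 | A=compute:t0 B=load:t1 [compute-bound]
step 2: L[2]=4 C[1]=9 → dur=9, Σ=23 | A=load:t2 B=compute:t1 [compute-bound]
step 3: L[3]=7 C[2]=2 → dur=7, Σ=30 | A=compute:t2 B=load:t3 [load-bound]
step 4: L[4]=6 C[3]=6 → dur=6, Σ=36 | A=load:t4 B=compute:t3 [tied]
step 5: C[4]=4 → dur=4, Σ=40 | A=compute:t4 B=idle [compute-only]

step 3: A=compute:t2 B=load:t3 [load-bound]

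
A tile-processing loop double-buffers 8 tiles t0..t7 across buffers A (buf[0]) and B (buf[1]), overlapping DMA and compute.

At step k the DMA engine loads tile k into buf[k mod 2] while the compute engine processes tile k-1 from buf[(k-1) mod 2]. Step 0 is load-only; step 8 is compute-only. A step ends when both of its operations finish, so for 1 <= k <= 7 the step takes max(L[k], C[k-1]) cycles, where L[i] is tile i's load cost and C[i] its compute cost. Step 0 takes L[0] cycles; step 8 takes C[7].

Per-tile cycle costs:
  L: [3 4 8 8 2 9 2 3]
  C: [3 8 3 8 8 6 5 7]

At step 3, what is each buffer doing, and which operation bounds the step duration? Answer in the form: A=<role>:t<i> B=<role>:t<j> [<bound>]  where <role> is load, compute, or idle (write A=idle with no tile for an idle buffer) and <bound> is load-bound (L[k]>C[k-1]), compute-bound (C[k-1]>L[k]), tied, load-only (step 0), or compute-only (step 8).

  0. 3=3c; end=3; A:t0 B:-
  1. max(4,3)=4c; end=7; A:t0 B:t1
  2. max(8,8)=8c; end=15; A:t2 B:t1
  3. max(8,3)=8c; end=23; A:t2 B:t3
  4. max(2,8)=8c; end=31; A:t4 B:t3
  5. max(9,8)=9c; end=40; A:t4 B:t5
  6. max(2,6)=6c; end=46; A:t6 B:t5
  7. max(3,5)=5c; end=51; A:t6 B:t7
  8. 7=7c; end=58; A:t6 B:t7

step 3: A=compute:t2 B=load:t3 [load-bound]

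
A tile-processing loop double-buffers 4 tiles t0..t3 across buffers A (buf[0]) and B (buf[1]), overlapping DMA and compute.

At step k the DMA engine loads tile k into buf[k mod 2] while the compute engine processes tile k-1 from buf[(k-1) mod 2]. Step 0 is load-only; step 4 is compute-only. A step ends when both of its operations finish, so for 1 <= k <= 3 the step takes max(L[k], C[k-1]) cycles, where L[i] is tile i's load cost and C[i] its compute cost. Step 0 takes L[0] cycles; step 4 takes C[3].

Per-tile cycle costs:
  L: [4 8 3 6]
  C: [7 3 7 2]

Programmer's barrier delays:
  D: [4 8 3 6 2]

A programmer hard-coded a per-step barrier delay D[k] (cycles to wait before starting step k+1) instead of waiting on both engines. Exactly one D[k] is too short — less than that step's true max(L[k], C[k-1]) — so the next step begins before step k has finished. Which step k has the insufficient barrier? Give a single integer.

hazard at step 3

k=0 barrier L[0]=4→4c, D[0]=4 ok
k=1 barrier max(L[1]=8,C[0]=7)→8c, D[1]=8 ok
k=2 barrier max(L[2]=3,C[1]=3)→3c, D[2]=3 ok
k=3 barrier max(L[3]=6,C[2]=7)→7c, D[3]=6 SHORT
k=4 barrier C[3]=2→2c, D[4]=2 ok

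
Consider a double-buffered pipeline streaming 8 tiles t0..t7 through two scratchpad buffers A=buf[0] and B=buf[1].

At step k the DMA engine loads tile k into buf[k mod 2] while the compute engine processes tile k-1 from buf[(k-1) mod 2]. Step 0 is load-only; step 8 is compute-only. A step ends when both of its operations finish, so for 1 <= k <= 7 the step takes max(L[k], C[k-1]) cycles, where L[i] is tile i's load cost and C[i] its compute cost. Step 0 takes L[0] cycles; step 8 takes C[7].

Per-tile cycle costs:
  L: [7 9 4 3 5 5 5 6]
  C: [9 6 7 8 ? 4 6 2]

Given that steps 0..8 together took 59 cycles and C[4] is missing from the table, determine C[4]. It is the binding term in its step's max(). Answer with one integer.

C[4] = 9

step 0 = dur = L[0]=7 = 7
step 1 = dur = max(L[1]=9, C[0]=9) = 9
step 2 = dur = max(L[2]=4, C[1]=6) = 6
step 3 = dur = max(L[3]=3, C[2]=7) = 7
step 4 = dur = max(L[4]=5, C[3]=8) = 8
step 5 = dur = max(L[5]=5, C[4]=?) = C[4]  (unknown; binding)
step 6 = dur = max(L[6]=5, C[5]=4) = 5
step 7 = dur = max(L[7]=6, C[6]=6) = 6
step 8 = dur = C[7]=2 = 2
sum of known step durations = 50
dur[5] = total - known = 59 - 50 = 9
C[4] is the binding max in step 5, so C[4] = dur[5] = 9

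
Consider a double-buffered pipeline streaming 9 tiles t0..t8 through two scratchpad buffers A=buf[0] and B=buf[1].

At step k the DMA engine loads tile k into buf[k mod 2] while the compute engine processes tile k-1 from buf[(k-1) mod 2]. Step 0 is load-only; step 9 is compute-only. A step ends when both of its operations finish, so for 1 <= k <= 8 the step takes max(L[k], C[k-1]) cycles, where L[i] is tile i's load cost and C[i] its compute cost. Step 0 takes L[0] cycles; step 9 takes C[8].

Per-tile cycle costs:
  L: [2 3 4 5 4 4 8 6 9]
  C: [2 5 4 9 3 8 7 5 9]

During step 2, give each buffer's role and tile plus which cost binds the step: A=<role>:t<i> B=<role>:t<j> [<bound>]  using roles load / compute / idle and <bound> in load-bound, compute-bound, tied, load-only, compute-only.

step 2: A=load:t2 B=compute:t1 [compute-bound]

  0. 2=2c; end=2; A:t0 B:-
  1. max(3,2)=3c; end=5; A:t0 B:t1
  2. max(4,5)=5c; end=10; A:t2 B:t1
  3. max(5,4)=5c; end=15; A:t2 B:t3
  4. max(4,9)=9c; end=24; A:t4 B:t3
  5. max(4,3)=4c; end=28; A:t4 B:t5
  6. max(8,8)=8c; end=36; A:t6 B:t5
  7. max(6,7)=7c; end=43; A:t6 B:t7
  8. max(9,5)=9c; end=52; A:t8 B:t7
  9. 9=9c; end=61; A:t8 B:t7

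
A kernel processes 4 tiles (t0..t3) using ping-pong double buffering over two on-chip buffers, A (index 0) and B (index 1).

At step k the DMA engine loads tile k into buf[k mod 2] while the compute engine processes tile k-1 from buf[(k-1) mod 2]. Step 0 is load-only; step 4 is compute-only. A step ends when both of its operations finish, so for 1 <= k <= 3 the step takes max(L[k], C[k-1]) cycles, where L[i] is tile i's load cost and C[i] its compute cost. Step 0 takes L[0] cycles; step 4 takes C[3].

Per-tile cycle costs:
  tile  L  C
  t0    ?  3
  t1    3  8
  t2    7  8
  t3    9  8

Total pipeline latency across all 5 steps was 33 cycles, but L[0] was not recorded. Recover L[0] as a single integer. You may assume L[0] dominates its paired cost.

step 0 | dur = L[0]=? = L[0]  (unknown; binding)
step 1 | dur = max(L[1]=3, C[0]=3) = 3
step 2 | dur = max(L[2]=7, C[1]=8) = 8
step 3 | dur = max(L[3]=9, C[2]=8) = 9
step 4 | dur = C[3]=8 = 8
sum of known step durations = 28
dur[0] = total - known = 33 - 28 = 5
L[0] is the binding max in step 0, so L[0] = dur[0] = 5

L[0] = 5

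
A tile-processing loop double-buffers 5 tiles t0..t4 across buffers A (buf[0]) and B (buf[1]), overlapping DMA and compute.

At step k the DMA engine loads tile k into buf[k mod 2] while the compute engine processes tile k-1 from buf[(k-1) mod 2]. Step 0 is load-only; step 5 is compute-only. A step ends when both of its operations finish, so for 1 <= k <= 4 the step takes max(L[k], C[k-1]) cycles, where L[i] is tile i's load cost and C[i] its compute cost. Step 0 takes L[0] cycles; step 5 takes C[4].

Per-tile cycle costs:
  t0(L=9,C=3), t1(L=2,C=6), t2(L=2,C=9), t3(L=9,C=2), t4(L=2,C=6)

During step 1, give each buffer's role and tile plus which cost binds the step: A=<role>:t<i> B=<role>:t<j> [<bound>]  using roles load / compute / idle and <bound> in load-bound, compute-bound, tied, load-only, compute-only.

step 1: A=compute:t0 B=load:t1 [compute-bound]

  0. 9=9c; end=9; A:t0 B:-
  1. max(2,3)=3c; end=12; A:t0 B:t1
  2. max(2,6)=6c; end=18; A:t2 B:t1
  3. max(9,9)=9c; end=27; A:t2 B:t3
  4. max(2,2)=2c; end=29; A:t4 B:t3
  5. 6=6c; end=35; A:t4 B:t3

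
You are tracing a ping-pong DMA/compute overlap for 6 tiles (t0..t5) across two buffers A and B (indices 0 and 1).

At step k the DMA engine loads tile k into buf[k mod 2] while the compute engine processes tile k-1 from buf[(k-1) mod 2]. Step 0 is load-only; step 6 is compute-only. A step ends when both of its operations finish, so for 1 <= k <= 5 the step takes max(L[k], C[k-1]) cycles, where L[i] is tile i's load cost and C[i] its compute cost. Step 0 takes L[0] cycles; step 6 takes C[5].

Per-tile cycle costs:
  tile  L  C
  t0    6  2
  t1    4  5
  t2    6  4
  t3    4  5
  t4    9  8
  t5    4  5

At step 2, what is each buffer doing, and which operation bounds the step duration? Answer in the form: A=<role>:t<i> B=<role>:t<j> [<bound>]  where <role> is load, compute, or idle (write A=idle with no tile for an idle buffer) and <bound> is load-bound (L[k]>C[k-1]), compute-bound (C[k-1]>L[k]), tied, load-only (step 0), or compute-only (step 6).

  0. 6=6c; end=6; A:t0 B:-
  1. max(4,2)=4c; end=10; A:t0 B:t1
  2. max(6,5)=6c; end=16; A:t2 B:t1
  3. max(4,4)=4c; end=20; A:t2 B:t3
  4. max(9,5)=9c; end=29; A:t4 B:t3
  5. max(4,8)=8c; end=37; A:t4 B:t5
  6. 5=5c; end=42; A:t4 B:t5

step 2: A=load:t2 B=compute:t1 [load-bound]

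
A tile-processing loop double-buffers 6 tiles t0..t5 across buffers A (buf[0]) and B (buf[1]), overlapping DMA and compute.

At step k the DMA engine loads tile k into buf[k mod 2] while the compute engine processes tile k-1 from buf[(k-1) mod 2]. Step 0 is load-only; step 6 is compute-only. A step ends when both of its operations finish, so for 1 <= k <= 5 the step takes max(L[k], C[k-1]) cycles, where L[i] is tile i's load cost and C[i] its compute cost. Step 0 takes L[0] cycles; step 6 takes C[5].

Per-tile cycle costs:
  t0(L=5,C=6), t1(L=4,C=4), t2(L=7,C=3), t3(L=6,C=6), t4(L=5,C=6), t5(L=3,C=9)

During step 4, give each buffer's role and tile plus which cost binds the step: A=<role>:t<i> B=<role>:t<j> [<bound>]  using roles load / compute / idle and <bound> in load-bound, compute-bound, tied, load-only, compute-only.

[0] DMA t0→A (5c) ∥ CU idle ⇒ 5c, clock 5
[1] DMA t1→B (4c) ∥ CU A:t0 (6c) ⇒ 6c, clock 11
[2] DMA t2→A (7c) ∥ CU B:t1 (4c) ⇒ 7c, clock 18
[3] DMA t3→B (6c) ∥ CU A:t2 (3c) ⇒ 6c, clock 24
[4] DMA t4→A (5c) ∥ CU B:t3 (6c) ⇒ 6c, clock 30
[5] DMA t5→B (3c) ∥ CU A:t4 (6c) ⇒ 6c, clock 36
[6] DMA idle ∥ CU B:t5 (9c) ⇒ 9c, clock 45

step 4: A=load:t4 B=compute:t3 [compute-bound]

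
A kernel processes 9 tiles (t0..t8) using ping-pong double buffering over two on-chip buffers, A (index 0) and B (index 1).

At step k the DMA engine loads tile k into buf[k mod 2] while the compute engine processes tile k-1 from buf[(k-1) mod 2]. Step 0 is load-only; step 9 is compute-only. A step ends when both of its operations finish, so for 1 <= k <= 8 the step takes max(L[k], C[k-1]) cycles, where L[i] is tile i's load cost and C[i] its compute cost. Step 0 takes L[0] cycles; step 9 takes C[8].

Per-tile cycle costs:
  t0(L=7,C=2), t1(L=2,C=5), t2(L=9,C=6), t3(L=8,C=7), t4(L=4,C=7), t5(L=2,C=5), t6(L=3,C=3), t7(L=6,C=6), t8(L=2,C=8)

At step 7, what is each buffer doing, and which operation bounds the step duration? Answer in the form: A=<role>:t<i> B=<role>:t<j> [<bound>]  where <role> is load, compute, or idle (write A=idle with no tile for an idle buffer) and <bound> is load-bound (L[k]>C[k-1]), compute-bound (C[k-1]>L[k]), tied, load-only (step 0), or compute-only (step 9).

step 0: L[0]=7 → dur=7, Σ=7 | A=load:t0 B=idle [load-only]
step 1: L[1]=2 C[0]=2 → dur=2, Σ=9 | A=compute:t0 B=load:t1 [tied]
step 2: L[2]=9 C[1]=5 → dur=9, Σ=18 | A=load:t2 B=compute:t1 [load-bound]
step 3: L[3]=8 C[2]=6 → dur=8, Σ=26 | A=compute:t2 B=load:t3 [load-bound]
step 4: L[4]=4 C[3]=7 → dur=7, Σ=33 | A=load:t4 B=compute:t3 [compute-bound]
step 5: L[5]=2 C[4]=7 → dur=7, Σ=40 | A=compute:t4 B=load:t5 [compute-bound]
step 6: L[6]=3 C[5]=5 → dur=5, Σ=45 | A=load:t6 B=compute:t5 [compute-bound]
step 7: L[7]=6 C[6]=3 → dur=6, Σ=51 | A=compute:t6 B=load:t7 [load-bound]
step 8: L[8]=2 C[7]=6 → dur=6, Σ=57 | A=load:t8 B=compute:t7 [compute-bound]
step 9: C[8]=8 → dur=8, Σ=65 | A=compute:t8 B=idle [compute-only]

step 7: A=compute:t6 B=load:t7 [load-bound]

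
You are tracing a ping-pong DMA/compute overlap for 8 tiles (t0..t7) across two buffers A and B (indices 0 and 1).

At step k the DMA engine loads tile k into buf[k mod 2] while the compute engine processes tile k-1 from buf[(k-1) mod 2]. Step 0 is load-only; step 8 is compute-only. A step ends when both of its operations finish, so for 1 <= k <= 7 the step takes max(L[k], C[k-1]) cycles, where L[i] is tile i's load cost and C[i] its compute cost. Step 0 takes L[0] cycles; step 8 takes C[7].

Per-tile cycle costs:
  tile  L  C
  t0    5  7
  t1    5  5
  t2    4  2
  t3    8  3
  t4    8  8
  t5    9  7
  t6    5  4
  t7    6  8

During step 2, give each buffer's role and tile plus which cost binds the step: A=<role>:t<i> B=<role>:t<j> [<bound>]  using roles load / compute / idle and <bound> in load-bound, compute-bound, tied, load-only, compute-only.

step 2: A=load:t2 B=compute:t1 [compute-bound]

k=0 load=t0/5c comp=- wait=5 total=5
k=1 load=t1/5c comp=t0/7c wait=7 total=12
k=2 load=t2/4c comp=t1/5c wait=5 total=17
k=3 load=t3/8c comp=t2/2c wait=8 total=25
k=4 load=t4/8c comp=t3/3c wait=8 total=33
k=5 load=t5/9c comp=t4/8c wait=9 total=42
k=6 load=t6/5c comp=t5/7c wait=7 total=49
k=7 load=t7/6c comp=t6/4c wait=6 total=55
k=8 load=- comp=t7/8c wait=8 total=63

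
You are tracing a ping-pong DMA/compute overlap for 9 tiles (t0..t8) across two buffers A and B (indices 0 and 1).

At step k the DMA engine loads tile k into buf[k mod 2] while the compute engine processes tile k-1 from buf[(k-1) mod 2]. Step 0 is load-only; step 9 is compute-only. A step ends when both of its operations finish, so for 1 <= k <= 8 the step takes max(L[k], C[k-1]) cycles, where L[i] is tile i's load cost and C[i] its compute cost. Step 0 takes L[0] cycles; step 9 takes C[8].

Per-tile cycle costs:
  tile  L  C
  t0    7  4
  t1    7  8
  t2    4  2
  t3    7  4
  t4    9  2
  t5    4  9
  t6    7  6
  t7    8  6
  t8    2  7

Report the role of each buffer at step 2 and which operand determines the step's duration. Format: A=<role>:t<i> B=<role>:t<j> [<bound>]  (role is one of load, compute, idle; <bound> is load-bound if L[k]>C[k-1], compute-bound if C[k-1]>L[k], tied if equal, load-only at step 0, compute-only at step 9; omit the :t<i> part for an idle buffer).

step 2: A=load:t2 B=compute:t1 [compute-bound]

k=0 load=t0/7c comp=- wait=7 total=7
k=1 load=t1/7c comp=t0/4c wait=7 total=14
k=2 load=t2/4c comp=t1/8c wait=8 total=22
k=3 load=t3/7c comp=t2/2c wait=7 total=29
k=4 load=t4/9c comp=t3/4c wait=9 total=38
k=5 load=t5/4c comp=t4/2c wait=4 total=42
k=6 load=t6/7c comp=t5/9c wait=9 total=51
k=7 load=t7/8c comp=t6/6c wait=8 total=59
k=8 load=t8/2c comp=t7/6c wait=6 total=65
k=9 load=- comp=t8/7c wait=7 total=72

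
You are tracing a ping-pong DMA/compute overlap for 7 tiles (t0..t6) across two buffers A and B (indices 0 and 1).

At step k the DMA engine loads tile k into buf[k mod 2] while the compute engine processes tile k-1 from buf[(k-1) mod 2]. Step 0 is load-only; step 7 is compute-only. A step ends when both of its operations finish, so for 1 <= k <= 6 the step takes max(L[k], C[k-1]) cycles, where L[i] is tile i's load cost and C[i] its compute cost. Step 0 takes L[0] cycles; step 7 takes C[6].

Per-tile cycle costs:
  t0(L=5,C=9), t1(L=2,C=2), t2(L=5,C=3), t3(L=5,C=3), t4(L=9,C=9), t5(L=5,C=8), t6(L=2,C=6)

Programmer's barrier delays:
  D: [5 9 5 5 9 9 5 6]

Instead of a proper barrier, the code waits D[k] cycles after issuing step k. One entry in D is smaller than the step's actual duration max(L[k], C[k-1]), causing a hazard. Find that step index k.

[0] required=L[0]=5=5 vs D=5 ok
[1] required=max(L[1]=2,C[0]=9)=9 vs D=9 ok
[2] required=max(L[2]=5,C[1]=2)=5 vs D=5 ok
[3] required=max(L[3]=5,C[2]=3)=5 vs D=5 ok
[4] required=max(L[4]=9,C[3]=3)=9 vs D=9 ok
[5] required=max(L[5]=5,C[4]=9)=9 vs D=9 ok
[6] required=max(L[6]=2,C[5]=8)=8 vs D=5 SHORT
[7] required=C[6]=6=6 vs D=6 ok

hazard at step 6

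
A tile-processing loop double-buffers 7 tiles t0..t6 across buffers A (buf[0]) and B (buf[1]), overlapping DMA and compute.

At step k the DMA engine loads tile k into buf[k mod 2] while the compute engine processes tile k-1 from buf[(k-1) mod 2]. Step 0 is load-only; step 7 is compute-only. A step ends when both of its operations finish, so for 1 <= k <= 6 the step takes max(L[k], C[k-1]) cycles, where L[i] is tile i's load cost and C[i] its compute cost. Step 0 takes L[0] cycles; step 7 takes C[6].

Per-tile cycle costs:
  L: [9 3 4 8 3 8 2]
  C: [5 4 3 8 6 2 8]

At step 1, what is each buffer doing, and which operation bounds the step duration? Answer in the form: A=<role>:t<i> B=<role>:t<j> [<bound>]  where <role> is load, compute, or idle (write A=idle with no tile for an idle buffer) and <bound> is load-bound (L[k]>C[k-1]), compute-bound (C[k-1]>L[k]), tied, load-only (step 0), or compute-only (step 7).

step 1: A=compute:t0 B=load:t1 [compute-bound]

[0] DMA t0→A (9c) ∥ CU idle ⇒ 9c, clock 9
[1] DMA t1→B (3c) ∥ CU A:t0 (5c) ⇒ 5c, clock 14
[2] DMA t2→A (4c) ∥ CU B:t1 (4c) ⇒ 4c, clock 18
[3] DMA t3→B (8c) ∥ CU A:t2 (3c) ⇒ 8c, clock 26
[4] DMA t4→A (3c) ∥ CU B:t3 (8c) ⇒ 8c, clock 34
[5] DMA t5→B (8c) ∥ CU A:t4 (6c) ⇒ 8c, clock 42
[6] DMA t6→A (2c) ∥ CU B:t5 (2c) ⇒ 2c, clock 44
[7] DMA idle ∥ CU A:t6 (8c) ⇒ 8c, clock 52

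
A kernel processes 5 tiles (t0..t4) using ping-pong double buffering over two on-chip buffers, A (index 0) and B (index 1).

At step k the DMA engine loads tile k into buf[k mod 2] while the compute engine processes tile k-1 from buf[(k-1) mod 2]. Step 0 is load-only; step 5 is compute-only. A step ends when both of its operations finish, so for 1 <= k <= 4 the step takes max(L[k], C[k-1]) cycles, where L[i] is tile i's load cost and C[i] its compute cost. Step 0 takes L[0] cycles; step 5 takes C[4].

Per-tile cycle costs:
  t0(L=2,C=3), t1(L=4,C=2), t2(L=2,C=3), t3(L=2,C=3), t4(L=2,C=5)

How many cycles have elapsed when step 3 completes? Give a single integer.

  0. 2=2c; end=2; A:t0 B:-
  1. max(4,3)=4c; end=6; A:t0 B:t1
  2. max(2,2)=2c; end=8; A:t2 B:t1
  3. max(2,3)=3c; end=11; A:t2 B:t3
  4. max(2,3)=3c; end=14; A:t4 B:t3
  5. 5=5c; end=19; A:t4 B:t3

end_cycle[3] = 11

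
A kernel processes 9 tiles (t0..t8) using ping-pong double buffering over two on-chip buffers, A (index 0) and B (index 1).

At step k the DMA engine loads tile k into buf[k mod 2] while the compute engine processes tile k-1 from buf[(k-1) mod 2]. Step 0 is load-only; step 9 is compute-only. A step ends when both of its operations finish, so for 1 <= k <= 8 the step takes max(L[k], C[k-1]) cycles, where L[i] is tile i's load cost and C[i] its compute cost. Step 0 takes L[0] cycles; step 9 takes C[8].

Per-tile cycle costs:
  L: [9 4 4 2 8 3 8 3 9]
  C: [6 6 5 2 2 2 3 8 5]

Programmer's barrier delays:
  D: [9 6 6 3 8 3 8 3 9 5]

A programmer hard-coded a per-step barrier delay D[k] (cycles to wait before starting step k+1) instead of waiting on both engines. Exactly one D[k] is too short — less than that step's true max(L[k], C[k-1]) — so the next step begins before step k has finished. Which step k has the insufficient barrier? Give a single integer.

hazard at step 3

[0] required=L[0]=9=9 vs D=9 ok
[1] required=max(L[1]=4,C[0]=6)=6 vs D=6 ok
[2] required=max(L[2]=4,C[1]=6)=6 vs D=6 ok
[3] required=max(L[3]=2,C[2]=5)=5 vs D=3 SHORT
[4] required=max(L[4]=8,C[3]=2)=8 vs D=8 ok
[5] required=max(L[5]=3,C[4]=2)=3 vs D=3 ok
[6] required=max(L[6]=8,C[5]=2)=8 vs D=8 ok
[7] required=max(L[7]=3,C[6]=3)=3 vs D=3 ok
[8] required=max(L[8]=9,C[7]=8)=9 vs D=9 ok
[9] required=C[8]=5=5 vs D=5 ok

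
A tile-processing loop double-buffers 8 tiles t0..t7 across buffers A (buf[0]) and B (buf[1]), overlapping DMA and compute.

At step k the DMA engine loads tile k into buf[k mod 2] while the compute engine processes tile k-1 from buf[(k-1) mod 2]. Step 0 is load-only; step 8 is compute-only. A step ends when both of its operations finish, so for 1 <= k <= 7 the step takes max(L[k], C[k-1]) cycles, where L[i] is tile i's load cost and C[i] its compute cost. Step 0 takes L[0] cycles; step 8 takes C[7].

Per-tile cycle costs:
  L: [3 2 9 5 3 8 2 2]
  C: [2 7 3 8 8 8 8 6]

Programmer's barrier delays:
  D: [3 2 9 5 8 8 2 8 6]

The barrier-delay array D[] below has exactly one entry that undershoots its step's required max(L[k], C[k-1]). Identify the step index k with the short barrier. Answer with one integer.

hazard at step 6

[0] required=L[0]=3=3 vs D=3 ok
[1] required=max(L[1]=2,C[0]=2)=2 vs D=2 ok
[2] required=max(L[2]=9,C[1]=7)=9 vs D=9 ok
[3] required=max(L[3]=5,C[2]=3)=5 vs D=5 ok
[4] required=max(L[4]=3,C[3]=8)=8 vs D=8 ok
[5] required=max(L[5]=8,C[4]=8)=8 vs D=8 ok
[6] required=max(L[6]=2,C[5]=8)=8 vs D=2 SHORT
[7] required=max(L[7]=2,C[6]=8)=8 vs D=8 ok
[8] required=C[7]=6=6 vs D=6 ok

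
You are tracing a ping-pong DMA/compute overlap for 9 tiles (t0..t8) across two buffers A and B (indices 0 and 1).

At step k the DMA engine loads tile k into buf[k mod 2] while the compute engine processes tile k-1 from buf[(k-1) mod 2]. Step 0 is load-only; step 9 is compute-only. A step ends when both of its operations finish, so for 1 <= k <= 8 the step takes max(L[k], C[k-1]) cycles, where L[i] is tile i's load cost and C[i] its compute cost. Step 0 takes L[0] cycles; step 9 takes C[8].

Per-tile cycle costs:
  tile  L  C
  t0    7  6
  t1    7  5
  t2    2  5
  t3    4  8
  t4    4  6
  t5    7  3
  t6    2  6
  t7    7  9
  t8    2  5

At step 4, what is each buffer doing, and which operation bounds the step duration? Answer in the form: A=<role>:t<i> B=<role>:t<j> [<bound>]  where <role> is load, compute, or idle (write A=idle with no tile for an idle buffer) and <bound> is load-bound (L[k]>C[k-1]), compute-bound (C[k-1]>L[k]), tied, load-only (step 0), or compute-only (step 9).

[0] DMA t0→A (7c) ∥ CU idle ⇒ 7c, clock 7
[1] DMA t1→B (7c) ∥ CU A:t0 (6c) ⇒ 7c, clock 14
[2] DMA t2→A (2c) ∥ CU B:t1 (5c) ⇒ 5c, clock 19
[3] DMA t3→B (4c) ∥ CU A:t2 (5c) ⇒ 5c, clock 24
[4] DMA t4→A (4c) ∥ CU B:t3 (8c) ⇒ 8c, clock 32
[5] DMA t5→B (7c) ∥ CU A:t4 (6c) ⇒ 7c, clock 39
[6] DMA t6→A (2c) ∥ CU B:t5 (3c) ⇒ 3c, clock 42
[7] DMA t7→B (7c) ∥ CU A:t6 (6c) ⇒ 7c, clock 49
[8] DMA t8→A (2c) ∥ CU B:t7 (9c) ⇒ 9c, clock 58
[9] DMA idle ∥ CU A:t8 (5c) ⇒ 5c, clock 63

step 4: A=load:t4 B=compute:t3 [compute-bound]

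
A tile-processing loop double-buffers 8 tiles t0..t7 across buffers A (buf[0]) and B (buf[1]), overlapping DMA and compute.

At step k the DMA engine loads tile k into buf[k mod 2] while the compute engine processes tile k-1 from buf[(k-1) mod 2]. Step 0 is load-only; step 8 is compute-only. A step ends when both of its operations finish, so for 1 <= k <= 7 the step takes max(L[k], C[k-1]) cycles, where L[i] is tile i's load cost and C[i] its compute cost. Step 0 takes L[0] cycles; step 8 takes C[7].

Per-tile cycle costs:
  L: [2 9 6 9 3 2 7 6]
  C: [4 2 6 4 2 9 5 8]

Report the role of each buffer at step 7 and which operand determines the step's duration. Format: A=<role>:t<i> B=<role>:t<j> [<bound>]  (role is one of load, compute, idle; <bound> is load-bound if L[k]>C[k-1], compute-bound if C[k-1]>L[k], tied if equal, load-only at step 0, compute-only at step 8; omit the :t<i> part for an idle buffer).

step 7: A=compute:t6 B=load:t7 [load-bound]

step 0: L[0]=2 → dur=2, Σ=2 | A=load:t0 B=idle [load-only]
step 1: L[1]=9 C[0]=4 → dur=9, Σ=11 | A=compute:t0 B=load:t1 [load-bound]
step 2: L[2]=6 C[1]=2 → dur=6, Σ=17 | A=load:t2 B=compute:t1 [load-bound]
step 3: L[3]=9 C[2]=6 → dur=9, Σ=26 | A=compute:t2 B=load:t3 [load-bound]
step 4: L[4]=3 C[3]=4 → dur=4, Σ=30 | A=load:t4 B=compute:t3 [compute-bound]
step 5: L[5]=2 C[4]=2 → dur=2, Σ=32 | A=compute:t4 B=load:t5 [tied]
step 6: L[6]=7 C[5]=9 → dur=9, Σ=41 | A=load:t6 B=compute:t5 [compute-bound]
step 7: L[7]=6 C[6]=5 → dur=6, Σ=47 | A=compute:t6 B=load:t7 [load-bound]
step 8: C[7]=8 → dur=8, Σ=55 | A=idle B=compute:t7 [compute-only]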